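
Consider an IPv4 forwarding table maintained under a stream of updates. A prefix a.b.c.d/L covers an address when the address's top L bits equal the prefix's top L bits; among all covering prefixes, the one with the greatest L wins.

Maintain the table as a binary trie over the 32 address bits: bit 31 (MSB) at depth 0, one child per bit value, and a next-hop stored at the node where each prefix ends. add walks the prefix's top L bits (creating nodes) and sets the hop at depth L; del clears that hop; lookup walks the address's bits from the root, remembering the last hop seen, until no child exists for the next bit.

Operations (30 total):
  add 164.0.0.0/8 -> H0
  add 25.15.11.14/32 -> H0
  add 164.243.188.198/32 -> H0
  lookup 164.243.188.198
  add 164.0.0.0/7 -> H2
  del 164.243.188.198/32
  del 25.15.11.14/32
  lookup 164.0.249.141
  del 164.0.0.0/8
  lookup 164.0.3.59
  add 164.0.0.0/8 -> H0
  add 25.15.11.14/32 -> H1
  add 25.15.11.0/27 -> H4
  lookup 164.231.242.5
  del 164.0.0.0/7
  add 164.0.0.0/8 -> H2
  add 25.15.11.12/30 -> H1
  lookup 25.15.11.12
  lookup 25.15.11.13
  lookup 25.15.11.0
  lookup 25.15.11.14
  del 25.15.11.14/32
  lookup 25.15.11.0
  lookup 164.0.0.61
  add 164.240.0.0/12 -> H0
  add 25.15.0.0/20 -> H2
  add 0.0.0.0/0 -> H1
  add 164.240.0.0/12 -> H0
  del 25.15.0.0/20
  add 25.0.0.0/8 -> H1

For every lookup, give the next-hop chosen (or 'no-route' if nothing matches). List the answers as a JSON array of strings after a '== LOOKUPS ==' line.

Process each operation:
  add 164.0.0.0/8 -> H0 at depth 8
  add 25.15.11.14/32 -> H0 at depth 32
  add 164.243.188.198/32 -> H0 at depth 32
  ? 164.243.188.198  path d0:-→d1:-→d2:-→d3:-→d4:-→d5:-→d6:-→d7:-→d8:H0→d9:-→d10:-→d11:-→d12:-→d13:-→d14:-→d15:-→d16:-→d17:-→d18:-→d19:-→d20:-→d21:-→d22:-→d23:-→d24:-→d25:-→d26:-→d27:-→d28:-→d29:-→d30:-→d31:-→d32:H0  best=H0
  add 164.0.0.0/7 -> H2 at depth 7
  del 164.243.188.198/32 (clear depth 32)
  del 25.15.11.14/32 (clear depth 32)
  ? 164.0.249.141  path d0:-→d1:-→d2:-→d3:-→d4:-→d5:-→d6:-→d7:H2→d8:H0  best=H0
  del 164.0.0.0/8 (clear depth 8)
  ? 164.0.3.59  path d0:-→d1:-→d2:-→d3:-→d4:-→d5:-→d6:-→d7:H2→d8:-  best=H2
  add 164.0.0.0/8 -> H0 at depth 8
  add 25.15.11.14/32 -> H1 at depth 32
  add 25.15.11.0/27 -> H4 at depth 27
  ? 164.231.242.5  path d0:-→d1:-→d2:-→d3:-→d4:-→d5:-→d6:-→d7:H2→d8:H0→d9:-→d10:-→d11:-  best=H0
  del 164.0.0.0/7 (clear depth 7)
  add 164.0.0.0/8 -> H2 at depth 8
  add 25.15.11.12/30 -> H1 at depth 30
  ? 25.15.11.12  path d0:-→d1:-→d2:-→d3:-→d4:-→d5:-→d6:-→d7:-→d8:-→d9:-→d10:-→d11:-→d12:-→d13:-→d14:-→d15:-→d16:-→d17:-→d18:-→d19:-→d20:-→d21:-→d22:-→d23:-→d24:-→d25:-→d26:-→d27:H4→d28:-→d29:-→d30:H1  best=H1
  ? 25.15.11.13  path d0:-→d1:-→d2:-→d3:-→d4:-→d5:-→d6:-→d7:-→d8:-→d9:-→d10:-→d11:-→d12:-→d13:-→d14:-→d15:-→d16:-→d17:-→d18:-→d19:-→d20:-→d21:-→d22:-→d23:-→d24:-→d25:-→d26:-→d27:H4→d28:-→d29:-→d30:H1  best=H1
  ? 25.15.11.0  path d0:-→d1:-→d2:-→d3:-→d4:-→d5:-→d6:-→d7:-→d8:-→d9:-→d10:-→d11:-→d12:-→d13:-→d14:-→d15:-→d16:-→d17:-→d18:-→d19:-→d20:-→d21:-→d22:-→d23:-→d24:-→d25:-→d26:-→d27:H4→d28:-  best=H4
  ? 25.15.11.14  path d0:-→d1:-→d2:-→d3:-→d4:-→d5:-→d6:-→d7:-→d8:-→d9:-→d10:-→d11:-→d12:-→d13:-→d14:-→d15:-→d16:-→d17:-→d18:-→d19:-→d20:-→d21:-→d22:-→d23:-→d24:-→d25:-→d26:-→d27:H4→d28:-→d29:-→d30:H1→d31:-→d32:H1  best=H1
  del 25.15.11.14/32 (clear depth 32)
  ? 25.15.11.0  path d0:-→d1:-→d2:-→d3:-→d4:-→d5:-→d6:-→d7:-→d8:-→d9:-→d10:-→d11:-→d12:-→d13:-→d14:-→d15:-→d16:-→d17:-→d18:-→d19:-→d20:-→d21:-→d22:-→d23:-→d24:-→d25:-→d26:-→d27:H4→d28:-  best=H4
  ? 164.0.0.61  path d0:-→d1:-→d2:-→d3:-→d4:-→d5:-→d6:-→d7:-→d8:H2  best=H2
  add 164.240.0.0/12 -> H0 at depth 12
  add 25.15.0.0/20 -> H2 at depth 20
  add 0.0.0.0/0 -> H1 at depth 0
  add 164.240.0.0/12 -> H0 at depth 12
  del 25.15.0.0/20 (clear depth 20)
  add 25.0.0.0/8 -> H1 at depth 8

== LOOKUPS ==
["H0","H0","H2","H0","H1","H1","H4","H1","H4","H2"]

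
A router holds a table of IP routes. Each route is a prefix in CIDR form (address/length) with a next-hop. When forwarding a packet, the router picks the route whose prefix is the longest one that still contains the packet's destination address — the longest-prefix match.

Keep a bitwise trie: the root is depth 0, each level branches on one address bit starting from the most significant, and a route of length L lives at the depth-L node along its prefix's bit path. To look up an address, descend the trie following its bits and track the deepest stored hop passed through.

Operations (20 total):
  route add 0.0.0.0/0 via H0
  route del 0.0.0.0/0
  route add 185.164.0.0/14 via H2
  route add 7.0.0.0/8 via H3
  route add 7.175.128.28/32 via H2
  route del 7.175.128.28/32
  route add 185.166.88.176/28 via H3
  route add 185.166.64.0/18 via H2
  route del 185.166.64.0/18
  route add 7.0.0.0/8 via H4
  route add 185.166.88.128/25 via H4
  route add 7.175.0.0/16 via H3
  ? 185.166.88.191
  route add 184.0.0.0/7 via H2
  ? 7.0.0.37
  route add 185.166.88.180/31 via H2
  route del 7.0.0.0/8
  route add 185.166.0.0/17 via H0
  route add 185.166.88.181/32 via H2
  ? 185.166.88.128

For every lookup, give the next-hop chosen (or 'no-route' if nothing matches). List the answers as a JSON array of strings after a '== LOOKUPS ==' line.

Trace:
  add 0.0.0.0/0 -> H0 at depth 0
  - 0.0.0.0/0 clear@0
  add 185.164.0.0/14 -> H2 at depth 14
  add 7.0.0.0/8 -> H3 at depth 8
  add 7.175.128.28/32 -> H2 at depth 32
  - 7.175.128.28/32 clear@32
  add 185.166.88.176/28 -> H3 at depth 28
  add 185.166.64.0/18 -> H2 at depth 18
  - 185.166.64.0/18 clear@18
  add 7.0.0.0/8 -> H4 at depth 8
  add 185.166.88.128/25 -> H4 at depth 25
  add 7.175.0.0/16 -> H3 at depth 16
  ? 185.166.88.191  path d0:-→d1:-→d2:-→d3:-→d4:-→d5:-→d6:-→d7:-→d8:-→d9:-→d10:-→d11:-→d12:-→d13:-→d14:H2→d15:-→d16:-→d17:-→d18:-→d19:-→d20:-→d21:-→d22:-→d23:-→d24:-→d25:H4→d26:-→d27:-→d28:H3  best=H3
  add 184.0.0.0/7 -> H2 at depth 7
  ? 7.0.0.37  path d0:-→d1:-→d2:-→d3:-→d4:-→d5:-→d6:-→d7:-→d8:H4  best=H4
  add 185.166.88.180/31 -> H2 at depth 31
  - 7.0.0.0/8 clear@8
  add 185.166.0.0/17 -> H0 at depth 17
  add 185.166.88.181/32 -> H2 at depth 32
  ? 185.166.88.128  path d0:-→d1:-→d2:-→d3:-→d4:-→d5:-→d6:-→d7:H2→d8:-→d9:-→d10:-→d11:-→d12:-→d13:-→d14:H2→d15:-→d16:-→d17:H0→d18:-→d19:-→d20:-→d21:-→d22:-→d23:-→d24:-→d25:H4→d26:-  best=H4

== LOOKUPS ==
["H3","H4","H4"]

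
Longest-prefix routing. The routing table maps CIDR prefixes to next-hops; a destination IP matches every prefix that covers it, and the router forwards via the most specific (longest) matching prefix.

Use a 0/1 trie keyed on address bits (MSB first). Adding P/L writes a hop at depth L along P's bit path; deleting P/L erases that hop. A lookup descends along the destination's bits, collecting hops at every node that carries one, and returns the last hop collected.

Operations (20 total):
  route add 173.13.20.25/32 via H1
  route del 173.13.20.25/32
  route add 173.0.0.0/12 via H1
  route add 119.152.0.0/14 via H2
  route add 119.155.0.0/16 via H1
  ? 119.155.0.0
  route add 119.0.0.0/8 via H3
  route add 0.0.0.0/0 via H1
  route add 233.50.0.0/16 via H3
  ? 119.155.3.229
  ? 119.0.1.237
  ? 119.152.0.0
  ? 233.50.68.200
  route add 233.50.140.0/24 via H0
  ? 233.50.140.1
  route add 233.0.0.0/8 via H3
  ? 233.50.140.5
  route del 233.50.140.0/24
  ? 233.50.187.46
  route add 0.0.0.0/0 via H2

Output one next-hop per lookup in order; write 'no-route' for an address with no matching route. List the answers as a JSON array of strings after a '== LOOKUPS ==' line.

Process each operation:
  add 173.13.20.25/32 -> H1 at depth 32
  - 173.13.20.25/32 clear@32
  add 173.0.0.0/12 -> H1 at depth 12
  add 119.152.0.0/14 -> H2 at depth 14
  add 119.155.0.0/16 -> H1 at depth 16
  ? 119.155.0.0  path d0:-→d1:-→d2:-→d3:-→d4:-→d5:-→d6:-→d7:-→d8:-→d9:-→d10:-→d11:-→d12:-→d13:-→d14:H2→d15:-→d16:H1  best=H1
  add 119.0.0.0/8 -> H3 at depth 8
  add 0.0.0.0/0 -> H1 at depth 0
  add 233.50.0.0/16 -> H3 at depth 16
  ? 119.155.3.229  path d0:H1→d1:-→d2:-→d3:-→d4:-→d5:-→d6:-→d7:-→d8:H3→d9:-→d10:-→d11:-→d12:-→d13:-→d14:H2→d15:-→d16:H1  best=H1
  ? 119.0.1.237  path d0:H1→d1:-→d2:-→d3:-→d4:-→d5:-→d6:-→d7:-→d8:H3  best=H3
  ? 119.152.0.0  path d0:H1→d1:-→d2:-→d3:-→d4:-→d5:-→d6:-→d7:-→d8:H3→d9:-→d10:-→d11:-→d12:-→d13:-→d14:H2  best=H2
  ? 233.50.68.200  path d0:H1→d1:-→d2:-→d3:-→d4:-→d5:-→d6:-→d7:-→d8:-→d9:-→d10:-→d11:-→d12:-→d13:-→d14:-→d15:-→d16:H3  best=H3
  add 233.50.140.0/24 -> H0 at depth 24
  ? 233.50.140.1  path d0:H1→d1:-→d2:-→d3:-→d4:-→d5:-→d6:-→d7:-→d8:-→d9:-→d10:-→d11:-→d12:-→d13:-→d14:-→d15:-→d16:H3→d17:-→d18:-→d19:-→d20:-→d21:-→d22:-→d23:-→d24:H0  best=H0
  add 233.0.0.0/8 -> H3 at depth 8
  ? 233.50.140.5  path d0:H1→d1:-→d2:-→d3:-→d4:-→d5:-→d6:-→d7:-→d8:H3→d9:-→d10:-→d11:-→d12:-→d13:-→d14:-→d15:-→d16:H3→d17:-→d18:-→d19:-→d20:-→d21:-→d22:-→d23:-→d24:H0  best=H0
  - 233.50.140.0/24 clear@24
  ? 233.50.187.46  path d0:H1→d1:-→d2:-→d3:-→d4:-→d5:-→d6:-→d7:-→d8:H3→d9:-→d10:-→d11:-→d12:-→d13:-→d14:-→d15:-→d16:H3→d17:-→d18:-  best=H3
  add 0.0.0.0/0 -> H2 at depth 0

== LOOKUPS ==
["H1","H1","H3","H2","H3","H0","H0","H3"]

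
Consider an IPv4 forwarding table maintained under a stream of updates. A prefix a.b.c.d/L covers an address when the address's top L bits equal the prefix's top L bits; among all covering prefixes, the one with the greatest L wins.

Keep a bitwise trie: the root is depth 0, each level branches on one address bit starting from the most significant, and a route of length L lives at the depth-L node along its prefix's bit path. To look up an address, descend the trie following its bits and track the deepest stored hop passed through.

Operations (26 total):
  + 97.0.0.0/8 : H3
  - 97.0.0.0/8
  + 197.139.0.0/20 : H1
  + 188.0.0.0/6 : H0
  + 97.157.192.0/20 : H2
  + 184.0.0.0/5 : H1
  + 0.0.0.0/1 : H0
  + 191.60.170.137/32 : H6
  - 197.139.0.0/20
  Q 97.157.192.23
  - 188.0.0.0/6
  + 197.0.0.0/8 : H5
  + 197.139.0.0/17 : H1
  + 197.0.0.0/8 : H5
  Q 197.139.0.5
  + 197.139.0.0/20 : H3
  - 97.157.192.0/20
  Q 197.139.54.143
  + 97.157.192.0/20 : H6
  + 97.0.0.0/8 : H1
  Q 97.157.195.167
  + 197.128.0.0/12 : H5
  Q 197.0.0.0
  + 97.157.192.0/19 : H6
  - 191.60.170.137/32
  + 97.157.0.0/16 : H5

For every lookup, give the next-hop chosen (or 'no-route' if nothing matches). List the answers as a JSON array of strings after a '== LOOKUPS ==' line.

Apply in order:
  add 97.0.0.0/8 -> H3 at depth 8
  del 97.0.0.0/8 (clear depth 8)
  add 197.139.0.0/20 -> H1 at depth 20
  add 188.0.0.0/6 -> H0 at depth 6
  add 97.157.192.0/20 -> H2 at depth 20
  add 184.0.0.0/5 -> H1 at depth 5
  add 0.0.0.0/1 -> H0 at depth 1
  add 191.60.170.137/32 -> H6 at depth 32
  del 197.139.0.0/20 (clear depth 20)
  ? 97.157.192.23  path d0:-→d1:H0→d2:-→d3:-→d4:-→d5:-→d6:-→d7:-→d8:-→d9:-→d10:-→d11:-→d12:-→d13:-→d14:-→d15:-→d16:-→d17:-→d18:-→d19:-→d20:H2  best=H2
  del 188.0.0.0/6 (clear depth 6)
  add 197.0.0.0/8 -> H5 at depth 8
  add 197.139.0.0/17 -> H1 at depth 17
  add 197.0.0.0/8 -> H5 at depth 8
  ? 197.139.0.5  path d0:-→d1:-→d2:-→d3:-→d4:-→d5:-→d6:-→d7:-→d8:H5→d9:-→d10:-→d11:-→d12:-→d13:-→d14:-→d15:-→d16:-→d17:H1→d18:-→d19:-→d20:-  best=H1
  add 197.139.0.0/20 -> H3 at depth 20
  del 97.157.192.0/20 (clear depth 20)
  ? 197.139.54.143  path d0:-→d1:-→d2:-→d3:-→d4:-→d5:-→d6:-→d7:-→d8:H5→d9:-→d10:-→d11:-→d12:-→d13:-→d14:-→d15:-→d16:-→d17:H1→d18:-  best=H1
  add 97.157.192.0/20 -> H6 at depth 20
  add 97.0.0.0/8 -> H1 at depth 8
  ? 97.157.195.167  path d0:-→d1:H0→d2:-→d3:-→d4:-→d5:-→d6:-→d7:-→d8:H1→d9:-→d10:-→d11:-→d12:-→d13:-→d14:-→d15:-→d16:-→d17:-→d18:-→d19:-→d20:H6  best=H6
  add 197.128.0.0/12 -> H5 at depth 12
  ? 197.0.0.0  path d0:-→d1:-→d2:-→d3:-→d4:-→d5:-→d6:-→d7:-→d8:H5  best=H5
  add 97.157.192.0/19 -> H6 at depth 19
  del 191.60.170.137/32 (clear depth 32)
  add 97.157.0.0/16 -> H5 at depth 16

== LOOKUPS ==
["H2","H1","H1","H6","H5"]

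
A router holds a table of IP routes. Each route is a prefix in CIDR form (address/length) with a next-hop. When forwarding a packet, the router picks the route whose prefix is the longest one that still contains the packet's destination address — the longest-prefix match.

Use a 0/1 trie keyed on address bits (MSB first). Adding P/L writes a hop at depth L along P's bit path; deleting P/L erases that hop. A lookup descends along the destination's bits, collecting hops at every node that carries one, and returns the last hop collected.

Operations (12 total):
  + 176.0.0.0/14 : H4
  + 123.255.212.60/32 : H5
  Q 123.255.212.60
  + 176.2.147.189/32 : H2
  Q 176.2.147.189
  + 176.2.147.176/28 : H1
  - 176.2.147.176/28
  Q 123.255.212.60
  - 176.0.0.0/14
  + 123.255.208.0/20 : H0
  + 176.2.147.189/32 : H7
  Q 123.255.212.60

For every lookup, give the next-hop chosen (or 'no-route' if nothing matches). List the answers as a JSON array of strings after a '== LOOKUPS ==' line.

Process each operation:
  add 176.0.0.0/14 -> H4 at depth 14
  add 123.255.212.60/32 -> H5 at depth 32
  ? 123.255.212.60  path d0:-→d1:-→d2:-→d3:-→d4:-→d5:-→d6:-→d7:-→d8:-→d9:-→d10:-→d11:-→d12:-→d13:-→d14:-→d15:-→d16:-→d17:-→d18:-→d19:-→d20:-→d21:-→d22:-→d23:-→d24:-→d25:-→d26:-→d27:-→d28:-→d29:-→d30:-→d31:-→d32:H5  best=H5
  add 176.2.147.189/32 -> H2 at depth 32
  ? 176.2.147.189  path d0:-→d1:-→d2:-→d3:-→d4:-→d5:-→d6:-→d7:-→d8:-→d9:-→d10:-→d11:-→d12:-→d13:-→d14:H4→d15:-→d16:-→d17:-→d18:-→d19:-→d20:-→d21:-→d22:-→d23:-→d24:-→d25:-→d26:-→d27:-→d28:-→d29:-→d30:-→d31:-→d32:H2  best=H2
  add 176.2.147.176/28 -> H1 at depth 28
  - 176.2.147.176/28 clear@28
  ? 123.255.212.60  path d0:-→d1:-→d2:-→d3:-→d4:-→d5:-→d6:-→d7:-→d8:-→d9:-→d10:-→d11:-→d12:-→d13:-→d14:-→d15:-→d16:-→d17:-→d18:-→d19:-→d20:-→d21:-→d22:-→d23:-→d24:-→d25:-→d26:-→d27:-→d28:-→d29:-→d30:-→d31:-→d32:H5  best=H5
  - 176.0.0.0/14 clear@14
  add 123.255.208.0/20 -> H0 at depth 20
  add 176.2.147.189/32 -> H7 at depth 32
  ? 123.255.212.60  path d0:-→d1:-→d2:-→d3:-→d4:-→d5:-→d6:-→d7:-→d8:-→d9:-→d10:-→d11:-→d12:-→d13:-→d14:-→d15:-→d16:-→d17:-→d18:-→d19:-→d20:H0→d21:-→d22:-→d23:-→d24:-→d25:-→d26:-→d27:-→d28:-→d29:-→d30:-→d31:-→d32:H5  best=H5

== LOOKUPS ==
["H5","H2","H5","H5"]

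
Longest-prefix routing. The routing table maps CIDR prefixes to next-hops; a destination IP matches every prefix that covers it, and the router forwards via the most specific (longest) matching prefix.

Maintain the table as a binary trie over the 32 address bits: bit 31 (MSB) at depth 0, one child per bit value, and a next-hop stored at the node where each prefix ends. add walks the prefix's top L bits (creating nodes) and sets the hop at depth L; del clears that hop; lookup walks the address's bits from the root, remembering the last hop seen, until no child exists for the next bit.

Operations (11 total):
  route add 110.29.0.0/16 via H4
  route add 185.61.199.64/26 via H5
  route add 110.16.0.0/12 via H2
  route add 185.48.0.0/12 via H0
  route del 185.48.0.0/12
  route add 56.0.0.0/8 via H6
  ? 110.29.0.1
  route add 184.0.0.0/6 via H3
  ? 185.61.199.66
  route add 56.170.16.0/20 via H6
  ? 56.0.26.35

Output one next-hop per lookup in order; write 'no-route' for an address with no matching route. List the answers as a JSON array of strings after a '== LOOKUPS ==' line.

Trace:
  add 110.29.0.0/16 -> H4 at depth 16
  add 185.61.199.64/26 -> H5 at depth 26
  add 110.16.0.0/12 -> H2 at depth 12
  add 185.48.0.0/12 -> H0 at depth 12
  - 185.48.0.0/12 clear@12
  add 56.0.0.0/8 -> H6 at depth 8
  lookup 110.29.0.1: bits 0110111000011101 walk d0:-→d1:-→d2:-→d3:-→d4:-→d5:-→d6:-→d7:-→d8:-→d9:-→d10:-→d11:-→d12:H2→d13:-→d14:-→d15:-→d16:H4 -> H4
  add 184.0.0.0/6 -> H3 at depth 6
  lookup 185.61.199.66: bits 10111001001111011100011101 walk d0:-→d1:-→d2:-→d3:-→d4:-→d5:-→d6:H3→d7:-→d8:-→d9:-→d10:-→d11:-→d12:-→d13:-→d14:-→d15:-→d16:-→d17:-→d18:-→d19:-→d20:-→d21:-→d22:-→d23:-→d24:-→d25:-→d26:H5 -> H5
  add 56.170.16.0/20 -> H6 at depth 20
  lookup 56.0.26.35: bits 00111000 walk d0:-→d1:-→d2:-→d3:-→d4:-→d5:-→d6:-→d7:-→d8:H6 -> H6

== LOOKUPS ==
["H4","H5","H6"]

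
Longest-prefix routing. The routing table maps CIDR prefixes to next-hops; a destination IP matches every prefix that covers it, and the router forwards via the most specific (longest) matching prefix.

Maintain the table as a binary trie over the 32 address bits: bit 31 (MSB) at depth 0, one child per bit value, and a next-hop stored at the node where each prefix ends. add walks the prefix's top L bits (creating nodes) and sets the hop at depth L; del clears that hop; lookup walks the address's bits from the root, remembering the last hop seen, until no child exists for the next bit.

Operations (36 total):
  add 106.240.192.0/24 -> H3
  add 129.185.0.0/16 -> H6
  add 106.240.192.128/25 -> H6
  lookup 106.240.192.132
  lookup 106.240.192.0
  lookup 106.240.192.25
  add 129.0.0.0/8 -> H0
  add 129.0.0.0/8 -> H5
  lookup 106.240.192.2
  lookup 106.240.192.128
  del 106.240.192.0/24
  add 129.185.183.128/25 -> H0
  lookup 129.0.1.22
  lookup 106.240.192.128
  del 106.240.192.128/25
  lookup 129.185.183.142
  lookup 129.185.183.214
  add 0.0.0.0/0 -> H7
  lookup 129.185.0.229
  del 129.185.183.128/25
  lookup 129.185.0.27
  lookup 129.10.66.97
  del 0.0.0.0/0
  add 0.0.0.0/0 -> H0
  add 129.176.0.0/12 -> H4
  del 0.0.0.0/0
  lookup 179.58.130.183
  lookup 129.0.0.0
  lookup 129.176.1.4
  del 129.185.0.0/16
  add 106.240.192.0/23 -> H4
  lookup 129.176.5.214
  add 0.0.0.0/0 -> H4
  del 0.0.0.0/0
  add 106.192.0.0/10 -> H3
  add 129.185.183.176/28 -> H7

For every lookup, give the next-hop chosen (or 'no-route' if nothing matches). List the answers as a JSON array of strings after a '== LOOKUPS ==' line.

Apply in order:
  add 106.240.192.0/24 -> H3 at depth 24
  add 129.185.0.0/16 -> H6 at depth 16
  add 106.240.192.128/25 -> H6 at depth 25
  ? 106.240.192.132  path d0:-→d1:-→d2:-→d3:-→d4:-→d5:-→d6:-→d7:-→d8:-→d9:-→d10:-→d11:-→d12:-→d13:-→d14:-→d15:-→d16:-→d17:-→d18:-→d19:-→d20:-→d21:-→d22:-→d23:-→d24:H3→d25:H6  best=H6
  ? 106.240.192.0  path d0:-→d1:-→d2:-→d3:-→d4:-→d5:-→d6:-→d7:-→d8:-→d9:-→d10:-→d11:-→d12:-→d13:-→d14:-→d15:-→d16:-→d17:-→d18:-→d19:-→d20:-→d21:-→d22:-→d23:-→d24:H3  best=H3
  ? 106.240.192.25  path d0:-→d1:-→d2:-→d3:-→d4:-→d5:-→d6:-→d7:-→d8:-→d9:-→d10:-→d11:-→d12:-→d13:-→d14:-→d15:-→d16:-→d17:-→d18:-→d19:-→d20:-→d21:-→d22:-→d23:-→d24:H3  best=H3
  add 129.0.0.0/8 -> H0 at depth 8
  add 129.0.0.0/8 -> H5 at depth 8
  ? 106.240.192.2  path d0:-→d1:-→d2:-→d3:-→d4:-→d5:-→d6:-→d7:-→d8:-→d9:-→d10:-→d11:-→d12:-→d13:-→d14:-→d15:-→d16:-→d17:-→d18:-→d19:-→d20:-→d21:-→d22:-→d23:-→d24:H3  best=H3
  ? 106.240.192.128  path d0:-→d1:-→d2:-→d3:-→d4:-→d5:-→d6:-→d7:-→d8:-→d9:-→d10:-→d11:-→d12:-→d13:-→d14:-→d15:-→d16:-→d17:-→d18:-→d19:-→d20:-→d21:-→d22:-→d23:-→d24:H3→d25:H6  best=H6
  del 106.240.192.0/24 (clear depth 24)
  add 129.185.183.128/25 -> H0 at depth 25
  ? 129.0.1.22  path d0:-→d1:-→d2:-→d3:-→d4:-→d5:-→d6:-→d7:-→d8:H5  best=H5
  ? 106.240.192.128  path d0:-→d1:-→d2:-→d3:-→d4:-→d5:-→d6:-→d7:-→d8:-→d9:-→d10:-→d11:-→d12:-→d13:-→d14:-→d15:-→d16:-→d17:-→d18:-→d19:-→d20:-→d21:-→d22:-→d23:-→d24:-→d25:H6  best=H6
  del 106.240.192.128/25 (clear depth 25)
  ? 129.185.183.142  path d0:-→d1:-→d2:-→d3:-→d4:-→d5:-→d6:-→d7:-→d8:H5→d9:-→d10:-→d11:-→d12:-→d13:-→d14:-→d15:-→d16:H6→d17:-→d18:-→d19:-→d20:-→d21:-→d22:-→d23:-→d24:-→d25:H0  best=H0
  ? 129.185.183.214  path d0:-→d1:-→d2:-→d3:-→d4:-→d5:-→d6:-→d7:-→d8:H5→d9:-→d10:-→d11:-→d12:-→d13:-→d14:-→d15:-→d16:H6→d17:-→d18:-→d19:-→d20:-→d21:-→d22:-→d23:-→d24:-→d25:H0  best=H0
  add 0.0.0.0/0 -> H7 at depth 0
  ? 129.185.0.229  path d0:H7→d1:-→d2:-→d3:-→d4:-→d5:-→d6:-→d7:-→d8:H5→d9:-→d10:-→d11:-→d12:-→d13:-→d14:-→d15:-→d16:H6  best=H6
  del 129.185.183.128/25 (clear depth 25)
  ? 129.185.0.27  path d0:H7→d1:-→d2:-→d3:-→d4:-→d5:-→d6:-→d7:-→d8:H5→d9:-→d10:-→d11:-→d12:-→d13:-→d14:-→d15:-→d16:H6  best=H6
  ? 129.10.66.97  path d0:H7→d1:-→d2:-→d3:-→d4:-→d5:-→d6:-→d7:-→d8:H5  best=H5
  del 0.0.0.0/0 (clear depth 0)
  add 0.0.0.0/0 -> H0 at depth 0
  add 129.176.0.0/12 -> H4 at depth 12
  del 0.0.0.0/0 (clear depth 0)
  ? 179.58.130.183  path d0:-→d1:-→d2:-  best=no-route
  ? 129.0.0.0  path d0:-→d1:-→d2:-→d3:-→d4:-→d5:-→d6:-→d7:-→d8:H5  best=H5
  ? 129.176.1.4  path d0:-→d1:-→d2:-→d3:-→d4:-→d5:-→d6:-→d7:-→d8:H5→d9:-→d10:-→d11:-→d12:H4  best=H4
  del 129.185.0.0/16 (clear depth 16)
  add 106.240.192.0/23 -> H4 at depth 23
  ? 129.176.5.214  path d0:-→d1:-→d2:-→d3:-→d4:-→d5:-→d6:-→d7:-→d8:H5→d9:-→d10:-→d11:-→d12:H4  best=H4
  add 0.0.0.0/0 -> H4 at depth 0
  del 0.0.0.0/0 (clear depth 0)
  add 106.192.0.0/10 -> H3 at depth 10
  add 129.185.183.176/28 -> H7 at depth 28

== LOOKUPS ==
["H6","H3","H3","H3","H6","H5","H6","H0","H0","H6","H6","H5","no-route","H5","H4","H4"]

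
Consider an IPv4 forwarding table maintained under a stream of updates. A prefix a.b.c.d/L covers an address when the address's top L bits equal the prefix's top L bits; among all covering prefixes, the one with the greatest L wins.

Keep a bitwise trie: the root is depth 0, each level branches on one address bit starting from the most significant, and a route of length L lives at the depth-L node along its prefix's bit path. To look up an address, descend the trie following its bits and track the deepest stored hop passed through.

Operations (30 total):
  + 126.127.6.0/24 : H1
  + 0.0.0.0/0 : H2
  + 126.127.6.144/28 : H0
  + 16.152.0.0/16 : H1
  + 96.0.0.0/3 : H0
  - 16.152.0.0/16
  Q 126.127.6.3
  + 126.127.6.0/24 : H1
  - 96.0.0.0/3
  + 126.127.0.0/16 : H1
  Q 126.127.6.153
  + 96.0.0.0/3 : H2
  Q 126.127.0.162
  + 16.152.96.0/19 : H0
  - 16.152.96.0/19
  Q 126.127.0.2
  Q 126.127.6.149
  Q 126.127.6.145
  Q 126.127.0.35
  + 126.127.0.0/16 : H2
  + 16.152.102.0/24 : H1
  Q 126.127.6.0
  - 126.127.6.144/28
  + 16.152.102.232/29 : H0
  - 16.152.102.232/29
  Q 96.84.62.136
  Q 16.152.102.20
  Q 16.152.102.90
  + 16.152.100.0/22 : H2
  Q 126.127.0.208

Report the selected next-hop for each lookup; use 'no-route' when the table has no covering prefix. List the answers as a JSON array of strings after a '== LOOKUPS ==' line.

Apply in order:
  + 126.127.6.0/24 (H1) depth=24
  + 0.0.0.0/0 (H2) depth=0
  + 126.127.6.144/28 (H0) depth=28
  + 16.152.0.0/16 (H1) depth=16
  + 96.0.0.0/3 (H0) depth=3
  del 16.152.0.0/16 (clear depth 16)
  Q 126.127.6.3: descend 011111100111111100000110 ; hops seen [H2,H0,H1] ; pick H1
  + 126.127.6.0/24 (H1) depth=24
  del 96.0.0.0/3 (clear depth 3)
  + 126.127.0.0/16 (H1) depth=16
  Q 126.127.6.153: descend 0111111001111111000001101001 ; hops seen [H2,H1,H1,H0] ; pick H0
  + 96.0.0.0/3 (H2) depth=3
  Q 126.127.0.162: descend 011111100111111100000 ; hops seen [H2,H2,H1] ; pick H1
  + 16.152.96.0/19 (H0) depth=19
  del 16.152.96.0/19 (clear depth 19)
  Q 126.127.0.2: descend 011111100111111100000 ; hops seen [H2,H2,H1] ; pick H1
  Q 126.127.6.149: descend 0111111001111111000001101001 ; hops seen [H2,H2,H1,H1,H0] ; pick H0
  Q 126.127.6.145: descend 0111111001111111000001101001 ; hops seen [H2,H2,H1,H1,H0] ; pick H0
  Q 126.127.0.35: descend 011111100111111100000 ; hops seen [H2,H2,H1] ; pick H1
  + 126.127.0.0/16 (H2) depth=16
  + 16.152.102.0/24 (H1) depth=24
  Q 126.127.6.0: descend 011111100111111100000110 ; hops seen [H2,H2,H2,H1] ; pick H1
  del 126.127.6.144/28 (clear depth 28)
  + 16.152.102.232/29 (H0) depth=29
  del 16.152.102.232/29 (clear depth 29)
  Q 96.84.62.136: descend 011 ; hops seen [H2,H2] ; pick H2
  Q 16.152.102.20: descend 000100001001100001100110 ; hops seen [H2,H1] ; pick H1
  Q 16.152.102.90: descend 000100001001100001100110 ; hops seen [H2,H1] ; pick H1
  + 16.152.100.0/22 (H2) depth=22
  Q 126.127.0.208: descend 011111100111111100000 ; hops seen [H2,H2,H2] ; pick H2

== LOOKUPS ==
["H1","H0","H1","H1","H0","H0","H1","H1","H2","H1","H1","H2"]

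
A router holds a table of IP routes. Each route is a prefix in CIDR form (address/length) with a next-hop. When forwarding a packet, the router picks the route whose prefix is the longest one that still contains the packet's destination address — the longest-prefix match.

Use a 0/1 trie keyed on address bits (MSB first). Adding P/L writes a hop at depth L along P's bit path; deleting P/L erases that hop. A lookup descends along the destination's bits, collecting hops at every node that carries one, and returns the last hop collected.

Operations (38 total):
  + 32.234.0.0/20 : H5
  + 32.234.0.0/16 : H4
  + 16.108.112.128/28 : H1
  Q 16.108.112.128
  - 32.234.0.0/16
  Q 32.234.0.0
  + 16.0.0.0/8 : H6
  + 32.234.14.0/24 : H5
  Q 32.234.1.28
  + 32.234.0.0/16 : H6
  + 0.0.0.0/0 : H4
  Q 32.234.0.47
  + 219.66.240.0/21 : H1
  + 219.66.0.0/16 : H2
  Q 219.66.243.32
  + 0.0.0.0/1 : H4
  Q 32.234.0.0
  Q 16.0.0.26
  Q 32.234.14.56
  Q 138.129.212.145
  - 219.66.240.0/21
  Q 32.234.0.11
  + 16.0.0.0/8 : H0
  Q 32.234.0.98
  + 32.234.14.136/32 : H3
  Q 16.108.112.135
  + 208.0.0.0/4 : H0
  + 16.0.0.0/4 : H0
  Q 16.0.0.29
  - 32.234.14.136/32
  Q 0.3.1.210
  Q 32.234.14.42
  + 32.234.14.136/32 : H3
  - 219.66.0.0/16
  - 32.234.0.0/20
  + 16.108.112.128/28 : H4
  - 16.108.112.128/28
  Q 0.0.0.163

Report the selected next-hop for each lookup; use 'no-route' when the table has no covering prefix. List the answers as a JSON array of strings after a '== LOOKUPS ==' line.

Process each operation:
  + 32.234.0.0/20 (H5) depth=20
  + 32.234.0.0/16 (H4) depth=16
  + 16.108.112.128/28 (H1) depth=28
  Q 16.108.112.128: descend 0001000001101100011100001000 ; hops seen [H1] ; pick H1
  del 32.234.0.0/16 (clear depth 16)
  Q 32.234.0.0: descend 00100000111010100000 ; hops seen [H5] ; pick H5
  + 16.0.0.0/8 (H6) depth=8
  + 32.234.14.0/24 (H5) depth=24
  Q 32.234.1.28: descend 00100000111010100000 ; hops seen [H5] ; pick H5
  + 32.234.0.0/16 (H6) depth=16
  + 0.0.0.0/0 (H4) depth=0
  Q 32.234.0.47: descend 00100000111010100000 ; hops seen [H4,H6,H5] ; pick H5
  + 219.66.240.0/21 (H1) depth=21
  + 219.66.0.0/16 (H2) depth=16
  Q 219.66.243.32: descend 110110110100001011110 ; hops seen [H4,H2,H1] ; pick H1
  + 0.0.0.0/1 (H4) depth=1
  Q 32.234.0.0: descend 00100000111010100000 ; hops seen [H4,H4,H6,H5] ; pick H5
  Q 16.0.0.26: descend 000100000 ; hops seen [H4,H4,H6] ; pick H6
  Q 32.234.14.56: descend 001000001110101000001110 ; hops seen [H4,H4,H6,H5,H5] ; pick H5
  Q 138.129.212.145: descend 1 ; hops seen [H4] ; pick H4
  del 219.66.240.0/21 (clear depth 21)
  Q 32.234.0.11: descend 00100000111010100000 ; hops seen [H4,H4,H6,H5] ; pick H5
  + 16.0.0.0/8 (H0) depth=8
  Q 32.234.0.98: descend 00100000111010100000 ; hops seen [H4,H4,H6,H5] ; pick H5
  + 32.234.14.136/32 (H3) depth=32
  Q 16.108.112.135: descend 0001000001101100011100001000 ; hops seen [H4,H4,H0,H1] ; pick H1
  + 208.0.0.0/4 (H0) depth=4
  + 16.0.0.0/4 (H0) depth=4
  Q 16.0.0.29: descend 000100000 ; hops seen [H4,H4,H0,H0] ; pick H0
  del 32.234.14.136/32 (clear depth 32)
  Q 0.3.1.210: descend 000 ; hops seen [H4,H4] ; pick H4
  Q 32.234.14.42: descend 001000001110101000001110 ; hops seen [H4,H4,H6,H5,H5] ; pick H5
  + 32.234.14.136/32 (H3) depth=32
  del 219.66.0.0/16 (clear depth 16)
  del 32.234.0.0/20 (clear depth 20)
  + 16.108.112.128/28 (H4) depth=28
  del 16.108.112.128/28 (clear depth 28)
  Q 0.0.0.163: descend 000 ; hops seen [H4,H4] ; pick H4

== LOOKUPS ==
["H1","H5","H5","H5","H1","H5","H6","H5","H4","H5","H5","H1","H0","H4","H5","H4"]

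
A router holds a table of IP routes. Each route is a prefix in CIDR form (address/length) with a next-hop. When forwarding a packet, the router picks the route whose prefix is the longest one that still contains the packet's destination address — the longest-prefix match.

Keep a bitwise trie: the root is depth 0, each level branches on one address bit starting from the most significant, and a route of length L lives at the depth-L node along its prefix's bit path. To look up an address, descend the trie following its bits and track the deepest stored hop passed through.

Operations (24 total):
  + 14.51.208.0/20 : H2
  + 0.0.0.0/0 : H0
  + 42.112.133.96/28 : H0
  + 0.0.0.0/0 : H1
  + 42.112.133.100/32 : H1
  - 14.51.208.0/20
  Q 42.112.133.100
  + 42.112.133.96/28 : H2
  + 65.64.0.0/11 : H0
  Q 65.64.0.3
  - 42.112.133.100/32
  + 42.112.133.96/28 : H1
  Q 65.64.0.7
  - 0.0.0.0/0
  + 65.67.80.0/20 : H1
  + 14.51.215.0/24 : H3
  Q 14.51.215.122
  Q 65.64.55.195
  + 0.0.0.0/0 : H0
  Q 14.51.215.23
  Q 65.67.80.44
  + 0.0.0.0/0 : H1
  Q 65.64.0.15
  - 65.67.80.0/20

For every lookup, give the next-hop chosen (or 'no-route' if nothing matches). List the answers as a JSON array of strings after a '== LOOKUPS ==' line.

Apply in order:
  add 14.51.208.0/20 -> H2 at depth 20
  add 0.0.0.0/0 -> H0 at depth 0
  add 42.112.133.96/28 -> H0 at depth 28
  add 0.0.0.0/0 -> H1 at depth 0
  add 42.112.133.100/32 -> H1 at depth 32
  del 14.51.208.0/20 (clear depth 20)
  Q 42.112.133.100: descend 00101010011100001000010101100100 ; hops seen [H1,H0,H1] ; pick H1
  add 42.112.133.96/28 -> H2 at depth 28
  add 65.64.0.0/11 -> H0 at depth 11
  Q 65.64.0.3: descend 01000001010 ; hops seen [H1,H0] ; pick H0
  del 42.112.133.100/32 (clear depth 32)
  add 42.112.133.96/28 -> H1 at depth 28
  Q 65.64.0.7: descend 01000001010 ; hops seen [H1,H0] ; pick H0
  del 0.0.0.0/0 (clear depth 0)
  add 65.67.80.0/20 -> H1 at depth 20
  add 14.51.215.0/24 -> H3 at depth 24
  Q 14.51.215.122: descend 000011100011001111010111 ; hops seen [H3] ; pick H3
  Q 65.64.55.195: descend 01000001010000 ; hops seen [H0] ; pick H0
  add 0.0.0.0/0 -> H0 at depth 0
  Q 14.51.215.23: descend 000011100011001111010111 ; hops seen [H0,H3] ; pick H3
  Q 65.67.80.44: descend 01000001010000110101 ; hops seen [H0,H0,H1] ; pick H1
  add 0.0.0.0/0 -> H1 at depth 0
  Q 65.64.0.15: descend 01000001010000 ; hops seen [H1,H0] ; pick H0
  del 65.67.80.0/20 (clear depth 20)

== LOOKUPS ==
["H1","H0","H0","H3","H0","H3","H1","H0"]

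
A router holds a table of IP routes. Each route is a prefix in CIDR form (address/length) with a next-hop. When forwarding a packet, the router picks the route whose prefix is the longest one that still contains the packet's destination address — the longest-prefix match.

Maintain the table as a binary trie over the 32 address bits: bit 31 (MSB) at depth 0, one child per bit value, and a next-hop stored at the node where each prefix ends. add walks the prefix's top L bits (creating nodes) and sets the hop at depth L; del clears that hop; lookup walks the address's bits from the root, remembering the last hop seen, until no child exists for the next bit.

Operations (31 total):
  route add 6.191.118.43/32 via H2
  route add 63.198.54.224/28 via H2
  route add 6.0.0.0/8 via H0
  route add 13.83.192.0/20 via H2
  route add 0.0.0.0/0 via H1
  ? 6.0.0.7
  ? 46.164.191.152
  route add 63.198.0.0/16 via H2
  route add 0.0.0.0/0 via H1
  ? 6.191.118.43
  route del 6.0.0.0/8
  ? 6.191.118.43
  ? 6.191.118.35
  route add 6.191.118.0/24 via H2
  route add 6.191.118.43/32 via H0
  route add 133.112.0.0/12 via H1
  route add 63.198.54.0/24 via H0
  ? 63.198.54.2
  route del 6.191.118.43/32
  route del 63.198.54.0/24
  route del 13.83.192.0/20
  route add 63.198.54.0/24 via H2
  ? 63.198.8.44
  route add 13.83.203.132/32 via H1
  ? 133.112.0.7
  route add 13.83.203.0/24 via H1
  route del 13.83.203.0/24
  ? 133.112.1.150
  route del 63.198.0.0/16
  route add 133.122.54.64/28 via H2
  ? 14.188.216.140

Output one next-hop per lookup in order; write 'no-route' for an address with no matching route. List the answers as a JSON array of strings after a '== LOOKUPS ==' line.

Apply in order:
  + 6.191.118.43/32 (H2) depth=32
  + 63.198.54.224/28 (H2) depth=28
  + 6.0.0.0/8 (H0) depth=8
  + 13.83.192.0/20 (H2) depth=20
  + 0.0.0.0/0 (H1) depth=0
  Q 6.0.0.7: descend 00000110 ; hops seen [H1,H0] ; pick H0
  Q 46.164.191.152: descend 001 ; hops seen [H1] ; pick H1
  + 63.198.0.0/16 (H2) depth=16
  + 0.0.0.0/0 (H1) depth=0
  Q 6.191.118.43: descend 00000110101111110111011000101011 ; hops seen [H1,H0,H2] ; pick H2
  del 6.0.0.0/8 (clear depth 8)
  Q 6.191.118.43: descend 00000110101111110111011000101011 ; hops seen [H1,H2] ; pick H2
  Q 6.191.118.35: descend 0000011010111111011101100010 ; hops seen [H1] ; pick H1
  + 6.191.118.0/24 (H2) depth=24
  + 6.191.118.43/32 (H0) depth=32
  + 133.112.0.0/12 (H1) depth=12
  + 63.198.54.0/24 (H0) depth=24
  Q 63.198.54.2: descend 001111111100011000110110 ; hops seen [H1,H2,H0] ; pick H0
  del 6.191.118.43/32 (clear depth 32)
  del 63.198.54.0/24 (clear depth 24)
  del 13.83.192.0/20 (clear depth 20)
  + 63.198.54.0/24 (H2) depth=24
  Q 63.198.8.44: descend 001111111100011000 ; hops seen [H1,H2] ; pick H2
  + 13.83.203.132/32 (H1) depth=32
  Q 133.112.0.7: descend 100001010111 ; hops seen [H1,H1] ; pick H1
  + 13.83.203.0/24 (H1) depth=24
  del 13.83.203.0/24 (clear depth 24)
  Q 133.112.1.150: descend 100001010111 ; hops seen [H1,H1] ; pick H1
  del 63.198.0.0/16 (clear depth 16)
  + 133.122.54.64/28 (H2) depth=28
  Q 14.188.216.140: descend 000011 ; hops seen [H1] ; pick H1

== LOOKUPS ==
["H0","H1","H2","H2","H1","H0","H2","H1","H1","H1"]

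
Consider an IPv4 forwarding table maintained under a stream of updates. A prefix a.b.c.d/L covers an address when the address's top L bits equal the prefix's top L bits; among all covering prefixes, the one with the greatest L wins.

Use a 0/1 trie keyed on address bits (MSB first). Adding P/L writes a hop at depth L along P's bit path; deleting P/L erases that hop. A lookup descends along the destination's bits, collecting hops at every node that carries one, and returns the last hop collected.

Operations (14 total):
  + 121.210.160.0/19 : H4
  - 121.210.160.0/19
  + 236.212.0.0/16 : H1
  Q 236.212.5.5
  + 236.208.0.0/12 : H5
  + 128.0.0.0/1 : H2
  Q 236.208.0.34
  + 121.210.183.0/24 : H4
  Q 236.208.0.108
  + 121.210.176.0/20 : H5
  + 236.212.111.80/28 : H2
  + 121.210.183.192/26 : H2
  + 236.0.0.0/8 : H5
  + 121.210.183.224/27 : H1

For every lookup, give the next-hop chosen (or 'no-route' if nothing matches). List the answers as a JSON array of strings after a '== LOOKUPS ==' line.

Trace:
  + 121.210.160.0/19 (H4) depth=19
  del 121.210.160.0/19 (clear depth 19)
  + 236.212.0.0/16 (H1) depth=16
  lookup 236.212.5.5: bits 1110110011010100 walk d0:-→d1:-→d2:-→d3:-→d4:-→d5:-→d6:-→d7:-→d8:-→d9:-→d10:-→d11:-→d12:-→d13:-→d14:-→d15:-→d16:H1 -> H1
  + 236.208.0.0/12 (H5) depth=12
  + 128.0.0.0/1 (H2) depth=1
  lookup 236.208.0.34: bits 1110110011010 walk d0:-→d1:H2→d2:-→d3:-→d4:-→d5:-→d6:-→d7:-→d8:-→d9:-→d10:-→d11:-→d12:H5→d13:- -> H5
  + 121.210.183.0/24 (H4) depth=24
  lookup 236.208.0.108: bits 1110110011010 walk d0:-→d1:H2→d2:-→d3:-→d4:-→d5:-→d6:-→d7:-→d8:-→d9:-→d10:-→d11:-→d12:H5→d13:- -> H5
  + 121.210.176.0/20 (H5) depth=20
  + 236.212.111.80/28 (H2) depth=28
  + 121.210.183.192/26 (H2) depth=26
  + 236.0.0.0/8 (H5) depth=8
  + 121.210.183.224/27 (H1) depth=27

== LOOKUPS ==
["H1","H5","H5"]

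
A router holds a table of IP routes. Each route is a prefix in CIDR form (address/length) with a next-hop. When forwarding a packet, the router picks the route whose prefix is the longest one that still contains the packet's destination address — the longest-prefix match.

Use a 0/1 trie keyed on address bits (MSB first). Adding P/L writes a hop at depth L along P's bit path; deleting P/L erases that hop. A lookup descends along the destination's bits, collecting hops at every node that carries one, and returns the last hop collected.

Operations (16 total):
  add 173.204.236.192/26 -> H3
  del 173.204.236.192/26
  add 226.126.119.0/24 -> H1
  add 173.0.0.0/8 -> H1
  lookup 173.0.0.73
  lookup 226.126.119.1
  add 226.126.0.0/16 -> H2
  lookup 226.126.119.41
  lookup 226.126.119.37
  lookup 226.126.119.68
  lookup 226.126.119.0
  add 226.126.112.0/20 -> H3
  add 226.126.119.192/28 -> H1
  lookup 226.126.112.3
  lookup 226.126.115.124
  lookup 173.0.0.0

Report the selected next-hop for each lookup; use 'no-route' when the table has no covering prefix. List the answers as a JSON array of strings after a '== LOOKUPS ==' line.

Process each operation:
  add 173.204.236.192/26 -> H3 at depth 26
  - 173.204.236.192/26 clear@26
  add 226.126.119.0/24 -> H1 at depth 24
  add 173.0.0.0/8 -> H1 at depth 8
  ? 173.0.0.73  path d0:-→d1:-→d2:-→d3:-→d4:-→d5:-→d6:-→d7:-→d8:H1  best=H1
  ? 226.126.119.1  path d0:-→d1:-→d2:-→d3:-→d4:-→d5:-→d6:-→d7:-→d8:-→d9:-→d10:-→d11:-→d12:-→d13:-→d14:-→d15:-→d16:-→d17:-→d18:-→d19:-→d20:-→d21:-→d22:-→d23:-→d24:H1  best=H1
  add 226.126.0.0/16 -> H2 at depth 16
  ? 226.126.119.41  path d0:-→d1:-→d2:-→d3:-→d4:-→d5:-→d6:-→d7:-→d8:-→d9:-→d10:-→d11:-→d12:-→d13:-→d14:-→d15:-→d16:H2→d17:-→d18:-→d19:-→d20:-→d21:-→d22:-→d23:-→d24:H1  best=H1
  ? 226.126.119.37  path d0:-→d1:-→d2:-→d3:-→d4:-→d5:-→d6:-→d7:-→d8:-→d9:-→d10:-→d11:-→d12:-→d13:-→d14:-→d15:-→d16:H2→d17:-→d18:-→d19:-→d20:-→d21:-→d22:-→d23:-→d24:H1  best=H1
  ? 226.126.119.68  path d0:-→d1:-→d2:-→d3:-→d4:-→d5:-→d6:-→d7:-→d8:-→d9:-→d10:-→d11:-→d12:-→d13:-→d14:-→d15:-→d16:H2→d17:-→d18:-→d19:-→d20:-→d21:-→d22:-→d23:-→d24:H1  best=H1
  ? 226.126.119.0  path d0:-→d1:-→d2:-→d3:-→d4:-→d5:-→d6:-→d7:-→d8:-→d9:-→d10:-→d11:-→d12:-→d13:-→d14:-→d15:-→d16:H2→d17:-→d18:-→d19:-→d20:-→d21:-→d22:-→d23:-→d24:H1  best=H1
  add 226.126.112.0/20 -> H3 at depth 20
  add 226.126.119.192/28 -> H1 at depth 28
  ? 226.126.112.3  path d0:-→d1:-→d2:-→d3:-→d4:-→d5:-→d6:-→d7:-→d8:-→d9:-→d10:-→d11:-→d12:-→d13:-→d14:-→d15:-→d16:H2→d17:-→d18:-→d19:-→d20:H3→d21:-  best=H3
  ? 226.126.115.124  path d0:-→d1:-→d2:-→d3:-→d4:-→d5:-→d6:-→d7:-→d8:-→d9:-→d10:-→d11:-→d12:-→d13:-→d14:-→d15:-→d16:H2→d17:-→d18:-→d19:-→d20:H3→d21:-  best=H3
  ? 173.0.0.0  path d0:-→d1:-→d2:-→d3:-→d4:-→d5:-→d6:-→d7:-→d8:H1  best=H1

== LOOKUPS ==
["H1","H1","H1","H1","H1","H1","H3","H3","H1"]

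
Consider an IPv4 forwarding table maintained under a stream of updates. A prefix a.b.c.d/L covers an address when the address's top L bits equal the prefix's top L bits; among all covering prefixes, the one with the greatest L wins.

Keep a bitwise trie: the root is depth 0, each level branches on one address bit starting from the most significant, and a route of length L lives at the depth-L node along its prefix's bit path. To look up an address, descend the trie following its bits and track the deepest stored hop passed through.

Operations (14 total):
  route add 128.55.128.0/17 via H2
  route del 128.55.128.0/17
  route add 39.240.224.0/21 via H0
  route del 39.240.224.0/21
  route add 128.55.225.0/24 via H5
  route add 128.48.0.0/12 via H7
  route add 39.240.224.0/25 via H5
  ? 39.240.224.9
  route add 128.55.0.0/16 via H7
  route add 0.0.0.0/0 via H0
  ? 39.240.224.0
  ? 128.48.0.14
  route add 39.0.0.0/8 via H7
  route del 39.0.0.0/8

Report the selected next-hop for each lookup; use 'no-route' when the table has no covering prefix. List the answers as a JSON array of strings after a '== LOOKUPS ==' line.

Apply in order:
  + 128.55.128.0/17 (H2) depth=17
  del 128.55.128.0/17 (clear depth 17)
  + 39.240.224.0/21 (H0) depth=21
  del 39.240.224.0/21 (clear depth 21)
  + 128.55.225.0/24 (H5) depth=24
  + 128.48.0.0/12 (H7) depth=12
  + 39.240.224.0/25 (H5) depth=25
  Q 39.240.224.9: descend 0010011111110000111000000 ; hops seen [H5] ; pick H5
  + 128.55.0.0/16 (H7) depth=16
  + 0.0.0.0/0 (H0) depth=0
  Q 39.240.224.0: descend 0010011111110000111000000 ; hops seen [H0,H5] ; pick H5
  Q 128.48.0.14: descend 1000000000110 ; hops seen [H0,H7] ; pick H7
  + 39.0.0.0/8 (H7) depth=8
  del 39.0.0.0/8 (clear depth 8)

== LOOKUPS ==
["H5","H5","H7"]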